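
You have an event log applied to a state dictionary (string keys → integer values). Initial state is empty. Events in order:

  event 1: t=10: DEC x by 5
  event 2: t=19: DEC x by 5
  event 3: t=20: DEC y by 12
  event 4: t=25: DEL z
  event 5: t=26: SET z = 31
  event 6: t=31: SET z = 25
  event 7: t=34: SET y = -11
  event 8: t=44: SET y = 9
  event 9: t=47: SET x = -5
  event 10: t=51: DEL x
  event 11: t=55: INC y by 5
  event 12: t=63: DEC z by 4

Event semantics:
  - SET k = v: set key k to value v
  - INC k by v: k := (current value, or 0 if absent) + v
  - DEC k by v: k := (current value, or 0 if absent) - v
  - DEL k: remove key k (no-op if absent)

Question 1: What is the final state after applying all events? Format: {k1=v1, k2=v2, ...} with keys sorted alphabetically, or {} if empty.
Answer: {y=14, z=21}

Derivation:
  after event 1 (t=10: DEC x by 5): {x=-5}
  after event 2 (t=19: DEC x by 5): {x=-10}
  after event 3 (t=20: DEC y by 12): {x=-10, y=-12}
  after event 4 (t=25: DEL z): {x=-10, y=-12}
  after event 5 (t=26: SET z = 31): {x=-10, y=-12, z=31}
  after event 6 (t=31: SET z = 25): {x=-10, y=-12, z=25}
  after event 7 (t=34: SET y = -11): {x=-10, y=-11, z=25}
  after event 8 (t=44: SET y = 9): {x=-10, y=9, z=25}
  after event 9 (t=47: SET x = -5): {x=-5, y=9, z=25}
  after event 10 (t=51: DEL x): {y=9, z=25}
  after event 11 (t=55: INC y by 5): {y=14, z=25}
  after event 12 (t=63: DEC z by 4): {y=14, z=21}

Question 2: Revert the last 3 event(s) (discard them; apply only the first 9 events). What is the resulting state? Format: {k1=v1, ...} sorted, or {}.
Answer: {x=-5, y=9, z=25}

Derivation:
Keep first 9 events (discard last 3):
  after event 1 (t=10: DEC x by 5): {x=-5}
  after event 2 (t=19: DEC x by 5): {x=-10}
  after event 3 (t=20: DEC y by 12): {x=-10, y=-12}
  after event 4 (t=25: DEL z): {x=-10, y=-12}
  after event 5 (t=26: SET z = 31): {x=-10, y=-12, z=31}
  after event 6 (t=31: SET z = 25): {x=-10, y=-12, z=25}
  after event 7 (t=34: SET y = -11): {x=-10, y=-11, z=25}
  after event 8 (t=44: SET y = 9): {x=-10, y=9, z=25}
  after event 9 (t=47: SET x = -5): {x=-5, y=9, z=25}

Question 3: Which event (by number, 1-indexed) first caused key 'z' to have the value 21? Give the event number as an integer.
Looking for first event where z becomes 21:
  event 5: z = 31
  event 6: z = 25
  event 7: z = 25
  event 8: z = 25
  event 9: z = 25
  event 10: z = 25
  event 11: z = 25
  event 12: z 25 -> 21  <-- first match

Answer: 12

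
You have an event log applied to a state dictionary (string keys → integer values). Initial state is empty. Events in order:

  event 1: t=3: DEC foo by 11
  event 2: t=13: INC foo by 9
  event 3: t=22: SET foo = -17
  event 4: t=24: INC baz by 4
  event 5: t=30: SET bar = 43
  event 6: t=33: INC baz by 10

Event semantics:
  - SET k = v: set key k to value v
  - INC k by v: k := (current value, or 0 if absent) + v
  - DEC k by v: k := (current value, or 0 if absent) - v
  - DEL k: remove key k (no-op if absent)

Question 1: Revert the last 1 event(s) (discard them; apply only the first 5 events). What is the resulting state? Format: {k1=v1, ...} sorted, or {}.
Answer: {bar=43, baz=4, foo=-17}

Derivation:
Keep first 5 events (discard last 1):
  after event 1 (t=3: DEC foo by 11): {foo=-11}
  after event 2 (t=13: INC foo by 9): {foo=-2}
  after event 3 (t=22: SET foo = -17): {foo=-17}
  after event 4 (t=24: INC baz by 4): {baz=4, foo=-17}
  after event 5 (t=30: SET bar = 43): {bar=43, baz=4, foo=-17}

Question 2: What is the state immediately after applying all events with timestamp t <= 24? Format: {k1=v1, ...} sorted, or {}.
Apply events with t <= 24 (4 events):
  after event 1 (t=3: DEC foo by 11): {foo=-11}
  after event 2 (t=13: INC foo by 9): {foo=-2}
  after event 3 (t=22: SET foo = -17): {foo=-17}
  after event 4 (t=24: INC baz by 4): {baz=4, foo=-17}

Answer: {baz=4, foo=-17}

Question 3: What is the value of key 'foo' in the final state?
Answer: -17

Derivation:
Track key 'foo' through all 6 events:
  event 1 (t=3: DEC foo by 11): foo (absent) -> -11
  event 2 (t=13: INC foo by 9): foo -11 -> -2
  event 3 (t=22: SET foo = -17): foo -2 -> -17
  event 4 (t=24: INC baz by 4): foo unchanged
  event 5 (t=30: SET bar = 43): foo unchanged
  event 6 (t=33: INC baz by 10): foo unchanged
Final: foo = -17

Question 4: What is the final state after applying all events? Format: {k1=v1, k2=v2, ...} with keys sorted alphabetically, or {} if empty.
  after event 1 (t=3: DEC foo by 11): {foo=-11}
  after event 2 (t=13: INC foo by 9): {foo=-2}
  after event 3 (t=22: SET foo = -17): {foo=-17}
  after event 4 (t=24: INC baz by 4): {baz=4, foo=-17}
  after event 5 (t=30: SET bar = 43): {bar=43, baz=4, foo=-17}
  after event 6 (t=33: INC baz by 10): {bar=43, baz=14, foo=-17}

Answer: {bar=43, baz=14, foo=-17}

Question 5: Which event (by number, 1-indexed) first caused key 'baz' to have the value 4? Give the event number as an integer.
Looking for first event where baz becomes 4:
  event 4: baz (absent) -> 4  <-- first match

Answer: 4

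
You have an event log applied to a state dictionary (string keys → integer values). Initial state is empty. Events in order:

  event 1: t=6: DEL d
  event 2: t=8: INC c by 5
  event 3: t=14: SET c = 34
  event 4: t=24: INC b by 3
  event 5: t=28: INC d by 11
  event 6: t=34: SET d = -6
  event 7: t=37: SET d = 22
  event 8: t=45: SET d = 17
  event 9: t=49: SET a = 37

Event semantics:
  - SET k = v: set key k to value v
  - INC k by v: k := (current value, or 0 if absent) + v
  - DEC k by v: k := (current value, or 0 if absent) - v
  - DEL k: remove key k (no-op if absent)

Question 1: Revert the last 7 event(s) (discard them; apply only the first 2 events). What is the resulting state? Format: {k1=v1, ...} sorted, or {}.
Answer: {c=5}

Derivation:
Keep first 2 events (discard last 7):
  after event 1 (t=6: DEL d): {}
  after event 2 (t=8: INC c by 5): {c=5}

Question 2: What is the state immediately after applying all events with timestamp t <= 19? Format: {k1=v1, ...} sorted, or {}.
Apply events with t <= 19 (3 events):
  after event 1 (t=6: DEL d): {}
  after event 2 (t=8: INC c by 5): {c=5}
  after event 3 (t=14: SET c = 34): {c=34}

Answer: {c=34}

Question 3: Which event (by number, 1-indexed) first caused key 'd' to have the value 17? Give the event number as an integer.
Answer: 8

Derivation:
Looking for first event where d becomes 17:
  event 5: d = 11
  event 6: d = -6
  event 7: d = 22
  event 8: d 22 -> 17  <-- first match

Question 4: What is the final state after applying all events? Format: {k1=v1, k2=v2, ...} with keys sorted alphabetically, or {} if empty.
Answer: {a=37, b=3, c=34, d=17}

Derivation:
  after event 1 (t=6: DEL d): {}
  after event 2 (t=8: INC c by 5): {c=5}
  after event 3 (t=14: SET c = 34): {c=34}
  after event 4 (t=24: INC b by 3): {b=3, c=34}
  after event 5 (t=28: INC d by 11): {b=3, c=34, d=11}
  after event 6 (t=34: SET d = -6): {b=3, c=34, d=-6}
  after event 7 (t=37: SET d = 22): {b=3, c=34, d=22}
  after event 8 (t=45: SET d = 17): {b=3, c=34, d=17}
  after event 9 (t=49: SET a = 37): {a=37, b=3, c=34, d=17}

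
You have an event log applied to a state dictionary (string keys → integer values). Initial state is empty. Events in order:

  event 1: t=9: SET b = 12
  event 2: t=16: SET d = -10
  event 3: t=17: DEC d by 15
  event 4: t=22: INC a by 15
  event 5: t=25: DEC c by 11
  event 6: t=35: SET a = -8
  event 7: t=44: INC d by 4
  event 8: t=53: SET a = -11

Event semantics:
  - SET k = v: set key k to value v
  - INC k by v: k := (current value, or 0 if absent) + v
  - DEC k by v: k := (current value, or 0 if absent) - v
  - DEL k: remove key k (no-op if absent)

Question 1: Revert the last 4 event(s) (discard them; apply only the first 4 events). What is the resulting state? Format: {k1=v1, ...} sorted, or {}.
Answer: {a=15, b=12, d=-25}

Derivation:
Keep first 4 events (discard last 4):
  after event 1 (t=9: SET b = 12): {b=12}
  after event 2 (t=16: SET d = -10): {b=12, d=-10}
  after event 3 (t=17: DEC d by 15): {b=12, d=-25}
  after event 4 (t=22: INC a by 15): {a=15, b=12, d=-25}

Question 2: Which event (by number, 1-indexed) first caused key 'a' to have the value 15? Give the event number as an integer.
Answer: 4

Derivation:
Looking for first event where a becomes 15:
  event 4: a (absent) -> 15  <-- first match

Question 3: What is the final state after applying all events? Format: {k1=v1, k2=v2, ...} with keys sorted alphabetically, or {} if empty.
  after event 1 (t=9: SET b = 12): {b=12}
  after event 2 (t=16: SET d = -10): {b=12, d=-10}
  after event 3 (t=17: DEC d by 15): {b=12, d=-25}
  after event 4 (t=22: INC a by 15): {a=15, b=12, d=-25}
  after event 5 (t=25: DEC c by 11): {a=15, b=12, c=-11, d=-25}
  after event 6 (t=35: SET a = -8): {a=-8, b=12, c=-11, d=-25}
  after event 7 (t=44: INC d by 4): {a=-8, b=12, c=-11, d=-21}
  after event 8 (t=53: SET a = -11): {a=-11, b=12, c=-11, d=-21}

Answer: {a=-11, b=12, c=-11, d=-21}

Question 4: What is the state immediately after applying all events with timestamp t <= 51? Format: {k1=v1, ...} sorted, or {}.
Apply events with t <= 51 (7 events):
  after event 1 (t=9: SET b = 12): {b=12}
  after event 2 (t=16: SET d = -10): {b=12, d=-10}
  after event 3 (t=17: DEC d by 15): {b=12, d=-25}
  after event 4 (t=22: INC a by 15): {a=15, b=12, d=-25}
  after event 5 (t=25: DEC c by 11): {a=15, b=12, c=-11, d=-25}
  after event 6 (t=35: SET a = -8): {a=-8, b=12, c=-11, d=-25}
  after event 7 (t=44: INC d by 4): {a=-8, b=12, c=-11, d=-21}

Answer: {a=-8, b=12, c=-11, d=-21}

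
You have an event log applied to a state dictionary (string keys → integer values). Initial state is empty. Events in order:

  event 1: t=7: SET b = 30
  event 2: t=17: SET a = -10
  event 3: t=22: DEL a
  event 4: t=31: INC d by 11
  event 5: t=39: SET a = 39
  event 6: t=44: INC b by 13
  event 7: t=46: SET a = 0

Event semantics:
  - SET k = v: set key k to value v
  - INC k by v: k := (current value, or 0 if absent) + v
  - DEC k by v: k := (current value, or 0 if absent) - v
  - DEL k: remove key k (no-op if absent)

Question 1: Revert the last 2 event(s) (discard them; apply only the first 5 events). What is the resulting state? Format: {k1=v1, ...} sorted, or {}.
Keep first 5 events (discard last 2):
  after event 1 (t=7: SET b = 30): {b=30}
  after event 2 (t=17: SET a = -10): {a=-10, b=30}
  after event 3 (t=22: DEL a): {b=30}
  after event 4 (t=31: INC d by 11): {b=30, d=11}
  after event 5 (t=39: SET a = 39): {a=39, b=30, d=11}

Answer: {a=39, b=30, d=11}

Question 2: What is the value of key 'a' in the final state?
Track key 'a' through all 7 events:
  event 1 (t=7: SET b = 30): a unchanged
  event 2 (t=17: SET a = -10): a (absent) -> -10
  event 3 (t=22: DEL a): a -10 -> (absent)
  event 4 (t=31: INC d by 11): a unchanged
  event 5 (t=39: SET a = 39): a (absent) -> 39
  event 6 (t=44: INC b by 13): a unchanged
  event 7 (t=46: SET a = 0): a 39 -> 0
Final: a = 0

Answer: 0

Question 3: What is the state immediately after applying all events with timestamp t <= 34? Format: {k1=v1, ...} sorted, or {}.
Apply events with t <= 34 (4 events):
  after event 1 (t=7: SET b = 30): {b=30}
  after event 2 (t=17: SET a = -10): {a=-10, b=30}
  after event 3 (t=22: DEL a): {b=30}
  after event 4 (t=31: INC d by 11): {b=30, d=11}

Answer: {b=30, d=11}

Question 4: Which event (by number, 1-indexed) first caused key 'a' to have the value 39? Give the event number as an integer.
Answer: 5

Derivation:
Looking for first event where a becomes 39:
  event 2: a = -10
  event 3: a = (absent)
  event 5: a (absent) -> 39  <-- first match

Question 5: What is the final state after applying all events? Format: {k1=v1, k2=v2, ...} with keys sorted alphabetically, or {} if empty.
Answer: {a=0, b=43, d=11}

Derivation:
  after event 1 (t=7: SET b = 30): {b=30}
  after event 2 (t=17: SET a = -10): {a=-10, b=30}
  after event 3 (t=22: DEL a): {b=30}
  after event 4 (t=31: INC d by 11): {b=30, d=11}
  after event 5 (t=39: SET a = 39): {a=39, b=30, d=11}
  after event 6 (t=44: INC b by 13): {a=39, b=43, d=11}
  after event 7 (t=46: SET a = 0): {a=0, b=43, d=11}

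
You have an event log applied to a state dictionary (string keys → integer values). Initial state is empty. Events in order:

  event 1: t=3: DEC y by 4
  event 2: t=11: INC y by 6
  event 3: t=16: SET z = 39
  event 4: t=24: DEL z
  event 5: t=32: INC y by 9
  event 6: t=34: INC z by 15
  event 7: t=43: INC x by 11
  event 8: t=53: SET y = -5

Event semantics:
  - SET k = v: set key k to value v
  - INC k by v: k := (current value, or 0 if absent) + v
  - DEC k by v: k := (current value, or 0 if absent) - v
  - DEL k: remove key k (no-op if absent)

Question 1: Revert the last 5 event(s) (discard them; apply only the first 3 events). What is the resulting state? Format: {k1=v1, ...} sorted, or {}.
Answer: {y=2, z=39}

Derivation:
Keep first 3 events (discard last 5):
  after event 1 (t=3: DEC y by 4): {y=-4}
  after event 2 (t=11: INC y by 6): {y=2}
  after event 3 (t=16: SET z = 39): {y=2, z=39}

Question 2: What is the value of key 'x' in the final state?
Answer: 11

Derivation:
Track key 'x' through all 8 events:
  event 1 (t=3: DEC y by 4): x unchanged
  event 2 (t=11: INC y by 6): x unchanged
  event 3 (t=16: SET z = 39): x unchanged
  event 4 (t=24: DEL z): x unchanged
  event 5 (t=32: INC y by 9): x unchanged
  event 6 (t=34: INC z by 15): x unchanged
  event 7 (t=43: INC x by 11): x (absent) -> 11
  event 8 (t=53: SET y = -5): x unchanged
Final: x = 11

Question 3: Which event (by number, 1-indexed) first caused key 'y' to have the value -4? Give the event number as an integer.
Looking for first event where y becomes -4:
  event 1: y (absent) -> -4  <-- first match

Answer: 1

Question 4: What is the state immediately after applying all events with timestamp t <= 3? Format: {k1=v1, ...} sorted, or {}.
Apply events with t <= 3 (1 events):
  after event 1 (t=3: DEC y by 4): {y=-4}

Answer: {y=-4}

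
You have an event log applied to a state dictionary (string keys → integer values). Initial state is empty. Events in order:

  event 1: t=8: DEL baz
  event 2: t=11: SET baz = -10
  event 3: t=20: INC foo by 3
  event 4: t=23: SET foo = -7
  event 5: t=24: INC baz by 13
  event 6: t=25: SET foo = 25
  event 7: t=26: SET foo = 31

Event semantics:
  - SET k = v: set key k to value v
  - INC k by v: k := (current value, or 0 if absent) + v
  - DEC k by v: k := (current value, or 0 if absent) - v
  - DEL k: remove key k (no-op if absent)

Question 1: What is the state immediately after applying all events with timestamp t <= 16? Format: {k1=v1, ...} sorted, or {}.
Answer: {baz=-10}

Derivation:
Apply events with t <= 16 (2 events):
  after event 1 (t=8: DEL baz): {}
  after event 2 (t=11: SET baz = -10): {baz=-10}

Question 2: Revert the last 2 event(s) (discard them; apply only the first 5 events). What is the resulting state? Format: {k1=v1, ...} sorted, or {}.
Keep first 5 events (discard last 2):
  after event 1 (t=8: DEL baz): {}
  after event 2 (t=11: SET baz = -10): {baz=-10}
  after event 3 (t=20: INC foo by 3): {baz=-10, foo=3}
  after event 4 (t=23: SET foo = -7): {baz=-10, foo=-7}
  after event 5 (t=24: INC baz by 13): {baz=3, foo=-7}

Answer: {baz=3, foo=-7}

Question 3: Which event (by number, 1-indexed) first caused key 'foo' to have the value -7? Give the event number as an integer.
Answer: 4

Derivation:
Looking for first event where foo becomes -7:
  event 3: foo = 3
  event 4: foo 3 -> -7  <-- first match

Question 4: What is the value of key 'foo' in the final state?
Answer: 31

Derivation:
Track key 'foo' through all 7 events:
  event 1 (t=8: DEL baz): foo unchanged
  event 2 (t=11: SET baz = -10): foo unchanged
  event 3 (t=20: INC foo by 3): foo (absent) -> 3
  event 4 (t=23: SET foo = -7): foo 3 -> -7
  event 5 (t=24: INC baz by 13): foo unchanged
  event 6 (t=25: SET foo = 25): foo -7 -> 25
  event 7 (t=26: SET foo = 31): foo 25 -> 31
Final: foo = 31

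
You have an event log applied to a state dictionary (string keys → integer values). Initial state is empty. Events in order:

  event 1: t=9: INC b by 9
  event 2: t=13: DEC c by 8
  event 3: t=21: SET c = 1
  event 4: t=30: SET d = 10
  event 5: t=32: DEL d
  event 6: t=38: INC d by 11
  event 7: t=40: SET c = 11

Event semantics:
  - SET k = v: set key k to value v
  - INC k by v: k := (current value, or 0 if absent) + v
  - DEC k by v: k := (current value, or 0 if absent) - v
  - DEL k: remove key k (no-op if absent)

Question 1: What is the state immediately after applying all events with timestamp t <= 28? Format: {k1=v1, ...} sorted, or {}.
Apply events with t <= 28 (3 events):
  after event 1 (t=9: INC b by 9): {b=9}
  after event 2 (t=13: DEC c by 8): {b=9, c=-8}
  after event 3 (t=21: SET c = 1): {b=9, c=1}

Answer: {b=9, c=1}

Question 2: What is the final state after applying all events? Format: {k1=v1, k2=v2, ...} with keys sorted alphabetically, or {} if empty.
  after event 1 (t=9: INC b by 9): {b=9}
  after event 2 (t=13: DEC c by 8): {b=9, c=-8}
  after event 3 (t=21: SET c = 1): {b=9, c=1}
  after event 4 (t=30: SET d = 10): {b=9, c=1, d=10}
  after event 5 (t=32: DEL d): {b=9, c=1}
  after event 6 (t=38: INC d by 11): {b=9, c=1, d=11}
  after event 7 (t=40: SET c = 11): {b=9, c=11, d=11}

Answer: {b=9, c=11, d=11}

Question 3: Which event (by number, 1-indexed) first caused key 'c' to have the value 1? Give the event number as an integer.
Answer: 3

Derivation:
Looking for first event where c becomes 1:
  event 2: c = -8
  event 3: c -8 -> 1  <-- first match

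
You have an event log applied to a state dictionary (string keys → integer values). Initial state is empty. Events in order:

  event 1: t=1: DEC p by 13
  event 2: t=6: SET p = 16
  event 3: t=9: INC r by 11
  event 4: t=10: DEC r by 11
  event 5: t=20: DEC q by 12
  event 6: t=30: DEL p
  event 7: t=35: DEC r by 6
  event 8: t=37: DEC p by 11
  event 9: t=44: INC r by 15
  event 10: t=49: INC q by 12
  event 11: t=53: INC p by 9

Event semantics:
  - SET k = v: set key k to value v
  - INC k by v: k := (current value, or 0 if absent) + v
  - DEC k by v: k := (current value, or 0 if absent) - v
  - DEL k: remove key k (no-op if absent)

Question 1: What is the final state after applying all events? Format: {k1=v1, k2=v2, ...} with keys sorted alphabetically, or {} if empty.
  after event 1 (t=1: DEC p by 13): {p=-13}
  after event 2 (t=6: SET p = 16): {p=16}
  after event 3 (t=9: INC r by 11): {p=16, r=11}
  after event 4 (t=10: DEC r by 11): {p=16, r=0}
  after event 5 (t=20: DEC q by 12): {p=16, q=-12, r=0}
  after event 6 (t=30: DEL p): {q=-12, r=0}
  after event 7 (t=35: DEC r by 6): {q=-12, r=-6}
  after event 8 (t=37: DEC p by 11): {p=-11, q=-12, r=-6}
  after event 9 (t=44: INC r by 15): {p=-11, q=-12, r=9}
  after event 10 (t=49: INC q by 12): {p=-11, q=0, r=9}
  after event 11 (t=53: INC p by 9): {p=-2, q=0, r=9}

Answer: {p=-2, q=0, r=9}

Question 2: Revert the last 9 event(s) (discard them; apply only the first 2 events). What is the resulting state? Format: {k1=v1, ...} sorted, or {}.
Answer: {p=16}

Derivation:
Keep first 2 events (discard last 9):
  after event 1 (t=1: DEC p by 13): {p=-13}
  after event 2 (t=6: SET p = 16): {p=16}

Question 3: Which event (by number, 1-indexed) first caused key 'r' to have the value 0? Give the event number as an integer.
Answer: 4

Derivation:
Looking for first event where r becomes 0:
  event 3: r = 11
  event 4: r 11 -> 0  <-- first match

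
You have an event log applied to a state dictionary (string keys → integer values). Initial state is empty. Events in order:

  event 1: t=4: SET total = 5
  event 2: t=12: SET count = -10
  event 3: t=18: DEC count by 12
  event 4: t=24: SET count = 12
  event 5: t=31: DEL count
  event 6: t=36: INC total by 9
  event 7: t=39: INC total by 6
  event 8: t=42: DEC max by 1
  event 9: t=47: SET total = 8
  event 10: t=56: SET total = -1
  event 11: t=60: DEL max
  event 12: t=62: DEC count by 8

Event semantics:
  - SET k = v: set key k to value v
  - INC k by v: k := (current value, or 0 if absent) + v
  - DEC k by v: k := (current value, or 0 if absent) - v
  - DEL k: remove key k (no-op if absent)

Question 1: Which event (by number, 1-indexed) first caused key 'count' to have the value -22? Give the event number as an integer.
Answer: 3

Derivation:
Looking for first event where count becomes -22:
  event 2: count = -10
  event 3: count -10 -> -22  <-- first match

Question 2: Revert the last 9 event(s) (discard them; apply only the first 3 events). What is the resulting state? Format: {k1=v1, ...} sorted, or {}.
Keep first 3 events (discard last 9):
  after event 1 (t=4: SET total = 5): {total=5}
  after event 2 (t=12: SET count = -10): {count=-10, total=5}
  after event 3 (t=18: DEC count by 12): {count=-22, total=5}

Answer: {count=-22, total=5}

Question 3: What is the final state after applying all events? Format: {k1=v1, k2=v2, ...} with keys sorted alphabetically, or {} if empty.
Answer: {count=-8, total=-1}

Derivation:
  after event 1 (t=4: SET total = 5): {total=5}
  after event 2 (t=12: SET count = -10): {count=-10, total=5}
  after event 3 (t=18: DEC count by 12): {count=-22, total=5}
  after event 4 (t=24: SET count = 12): {count=12, total=5}
  after event 5 (t=31: DEL count): {total=5}
  after event 6 (t=36: INC total by 9): {total=14}
  after event 7 (t=39: INC total by 6): {total=20}
  after event 8 (t=42: DEC max by 1): {max=-1, total=20}
  after event 9 (t=47: SET total = 8): {max=-1, total=8}
  after event 10 (t=56: SET total = -1): {max=-1, total=-1}
  after event 11 (t=60: DEL max): {total=-1}
  after event 12 (t=62: DEC count by 8): {count=-8, total=-1}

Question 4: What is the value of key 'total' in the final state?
Answer: -1

Derivation:
Track key 'total' through all 12 events:
  event 1 (t=4: SET total = 5): total (absent) -> 5
  event 2 (t=12: SET count = -10): total unchanged
  event 3 (t=18: DEC count by 12): total unchanged
  event 4 (t=24: SET count = 12): total unchanged
  event 5 (t=31: DEL count): total unchanged
  event 6 (t=36: INC total by 9): total 5 -> 14
  event 7 (t=39: INC total by 6): total 14 -> 20
  event 8 (t=42: DEC max by 1): total unchanged
  event 9 (t=47: SET total = 8): total 20 -> 8
  event 10 (t=56: SET total = -1): total 8 -> -1
  event 11 (t=60: DEL max): total unchanged
  event 12 (t=62: DEC count by 8): total unchanged
Final: total = -1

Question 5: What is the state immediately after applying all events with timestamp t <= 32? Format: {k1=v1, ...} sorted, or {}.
Apply events with t <= 32 (5 events):
  after event 1 (t=4: SET total = 5): {total=5}
  after event 2 (t=12: SET count = -10): {count=-10, total=5}
  after event 3 (t=18: DEC count by 12): {count=-22, total=5}
  after event 4 (t=24: SET count = 12): {count=12, total=5}
  after event 5 (t=31: DEL count): {total=5}

Answer: {total=5}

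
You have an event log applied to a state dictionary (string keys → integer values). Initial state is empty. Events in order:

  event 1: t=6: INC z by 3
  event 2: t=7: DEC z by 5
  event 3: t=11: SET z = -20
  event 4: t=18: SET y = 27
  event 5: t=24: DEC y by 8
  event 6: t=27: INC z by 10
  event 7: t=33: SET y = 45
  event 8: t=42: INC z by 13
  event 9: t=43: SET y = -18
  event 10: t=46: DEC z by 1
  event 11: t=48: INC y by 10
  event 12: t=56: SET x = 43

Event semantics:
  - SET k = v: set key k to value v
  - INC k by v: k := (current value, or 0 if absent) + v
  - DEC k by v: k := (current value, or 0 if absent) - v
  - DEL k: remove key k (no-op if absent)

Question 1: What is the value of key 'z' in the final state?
Track key 'z' through all 12 events:
  event 1 (t=6: INC z by 3): z (absent) -> 3
  event 2 (t=7: DEC z by 5): z 3 -> -2
  event 3 (t=11: SET z = -20): z -2 -> -20
  event 4 (t=18: SET y = 27): z unchanged
  event 5 (t=24: DEC y by 8): z unchanged
  event 6 (t=27: INC z by 10): z -20 -> -10
  event 7 (t=33: SET y = 45): z unchanged
  event 8 (t=42: INC z by 13): z -10 -> 3
  event 9 (t=43: SET y = -18): z unchanged
  event 10 (t=46: DEC z by 1): z 3 -> 2
  event 11 (t=48: INC y by 10): z unchanged
  event 12 (t=56: SET x = 43): z unchanged
Final: z = 2

Answer: 2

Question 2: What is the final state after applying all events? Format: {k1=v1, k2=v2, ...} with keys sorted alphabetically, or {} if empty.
Answer: {x=43, y=-8, z=2}

Derivation:
  after event 1 (t=6: INC z by 3): {z=3}
  after event 2 (t=7: DEC z by 5): {z=-2}
  after event 3 (t=11: SET z = -20): {z=-20}
  after event 4 (t=18: SET y = 27): {y=27, z=-20}
  after event 5 (t=24: DEC y by 8): {y=19, z=-20}
  after event 6 (t=27: INC z by 10): {y=19, z=-10}
  after event 7 (t=33: SET y = 45): {y=45, z=-10}
  after event 8 (t=42: INC z by 13): {y=45, z=3}
  after event 9 (t=43: SET y = -18): {y=-18, z=3}
  after event 10 (t=46: DEC z by 1): {y=-18, z=2}
  after event 11 (t=48: INC y by 10): {y=-8, z=2}
  after event 12 (t=56: SET x = 43): {x=43, y=-8, z=2}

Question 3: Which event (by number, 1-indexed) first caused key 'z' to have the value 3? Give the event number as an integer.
Answer: 1

Derivation:
Looking for first event where z becomes 3:
  event 1: z (absent) -> 3  <-- first match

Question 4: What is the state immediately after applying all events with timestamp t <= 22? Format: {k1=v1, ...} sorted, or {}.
Answer: {y=27, z=-20}

Derivation:
Apply events with t <= 22 (4 events):
  after event 1 (t=6: INC z by 3): {z=3}
  after event 2 (t=7: DEC z by 5): {z=-2}
  after event 3 (t=11: SET z = -20): {z=-20}
  after event 4 (t=18: SET y = 27): {y=27, z=-20}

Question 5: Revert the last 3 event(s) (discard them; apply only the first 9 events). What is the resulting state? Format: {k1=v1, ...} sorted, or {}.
Keep first 9 events (discard last 3):
  after event 1 (t=6: INC z by 3): {z=3}
  after event 2 (t=7: DEC z by 5): {z=-2}
  after event 3 (t=11: SET z = -20): {z=-20}
  after event 4 (t=18: SET y = 27): {y=27, z=-20}
  after event 5 (t=24: DEC y by 8): {y=19, z=-20}
  after event 6 (t=27: INC z by 10): {y=19, z=-10}
  after event 7 (t=33: SET y = 45): {y=45, z=-10}
  after event 8 (t=42: INC z by 13): {y=45, z=3}
  after event 9 (t=43: SET y = -18): {y=-18, z=3}

Answer: {y=-18, z=3}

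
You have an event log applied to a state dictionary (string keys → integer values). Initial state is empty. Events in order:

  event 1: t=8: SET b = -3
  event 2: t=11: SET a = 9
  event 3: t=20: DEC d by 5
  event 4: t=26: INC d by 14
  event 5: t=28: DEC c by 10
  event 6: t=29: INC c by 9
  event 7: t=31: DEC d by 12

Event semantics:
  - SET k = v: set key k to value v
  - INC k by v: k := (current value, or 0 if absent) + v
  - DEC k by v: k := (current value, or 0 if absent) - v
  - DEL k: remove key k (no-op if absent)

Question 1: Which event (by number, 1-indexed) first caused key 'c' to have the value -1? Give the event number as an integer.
Looking for first event where c becomes -1:
  event 5: c = -10
  event 6: c -10 -> -1  <-- first match

Answer: 6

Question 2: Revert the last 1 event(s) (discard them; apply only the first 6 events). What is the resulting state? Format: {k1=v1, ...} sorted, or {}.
Keep first 6 events (discard last 1):
  after event 1 (t=8: SET b = -3): {b=-3}
  after event 2 (t=11: SET a = 9): {a=9, b=-3}
  after event 3 (t=20: DEC d by 5): {a=9, b=-3, d=-5}
  after event 4 (t=26: INC d by 14): {a=9, b=-3, d=9}
  after event 5 (t=28: DEC c by 10): {a=9, b=-3, c=-10, d=9}
  after event 6 (t=29: INC c by 9): {a=9, b=-3, c=-1, d=9}

Answer: {a=9, b=-3, c=-1, d=9}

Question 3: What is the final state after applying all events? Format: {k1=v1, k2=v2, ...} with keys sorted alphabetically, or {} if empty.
  after event 1 (t=8: SET b = -3): {b=-3}
  after event 2 (t=11: SET a = 9): {a=9, b=-3}
  after event 3 (t=20: DEC d by 5): {a=9, b=-3, d=-5}
  after event 4 (t=26: INC d by 14): {a=9, b=-3, d=9}
  after event 5 (t=28: DEC c by 10): {a=9, b=-3, c=-10, d=9}
  after event 6 (t=29: INC c by 9): {a=9, b=-3, c=-1, d=9}
  after event 7 (t=31: DEC d by 12): {a=9, b=-3, c=-1, d=-3}

Answer: {a=9, b=-3, c=-1, d=-3}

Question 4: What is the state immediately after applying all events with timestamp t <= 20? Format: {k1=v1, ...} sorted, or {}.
Answer: {a=9, b=-3, d=-5}

Derivation:
Apply events with t <= 20 (3 events):
  after event 1 (t=8: SET b = -3): {b=-3}
  after event 2 (t=11: SET a = 9): {a=9, b=-3}
  after event 3 (t=20: DEC d by 5): {a=9, b=-3, d=-5}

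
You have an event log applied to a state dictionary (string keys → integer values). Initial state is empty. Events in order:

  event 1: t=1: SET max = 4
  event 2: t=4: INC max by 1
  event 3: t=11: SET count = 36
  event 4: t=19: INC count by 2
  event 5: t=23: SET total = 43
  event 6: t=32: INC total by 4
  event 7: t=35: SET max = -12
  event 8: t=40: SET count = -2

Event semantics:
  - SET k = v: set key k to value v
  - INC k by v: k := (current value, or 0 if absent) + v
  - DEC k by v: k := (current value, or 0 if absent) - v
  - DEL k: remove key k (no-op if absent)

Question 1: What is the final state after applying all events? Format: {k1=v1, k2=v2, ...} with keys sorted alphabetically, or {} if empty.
  after event 1 (t=1: SET max = 4): {max=4}
  after event 2 (t=4: INC max by 1): {max=5}
  after event 3 (t=11: SET count = 36): {count=36, max=5}
  after event 4 (t=19: INC count by 2): {count=38, max=5}
  after event 5 (t=23: SET total = 43): {count=38, max=5, total=43}
  after event 6 (t=32: INC total by 4): {count=38, max=5, total=47}
  after event 7 (t=35: SET max = -12): {count=38, max=-12, total=47}
  after event 8 (t=40: SET count = -2): {count=-2, max=-12, total=47}

Answer: {count=-2, max=-12, total=47}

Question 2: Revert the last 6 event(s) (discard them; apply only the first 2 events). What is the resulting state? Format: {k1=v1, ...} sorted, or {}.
Keep first 2 events (discard last 6):
  after event 1 (t=1: SET max = 4): {max=4}
  after event 2 (t=4: INC max by 1): {max=5}

Answer: {max=5}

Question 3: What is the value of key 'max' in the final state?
Track key 'max' through all 8 events:
  event 1 (t=1: SET max = 4): max (absent) -> 4
  event 2 (t=4: INC max by 1): max 4 -> 5
  event 3 (t=11: SET count = 36): max unchanged
  event 4 (t=19: INC count by 2): max unchanged
  event 5 (t=23: SET total = 43): max unchanged
  event 6 (t=32: INC total by 4): max unchanged
  event 7 (t=35: SET max = -12): max 5 -> -12
  event 8 (t=40: SET count = -2): max unchanged
Final: max = -12

Answer: -12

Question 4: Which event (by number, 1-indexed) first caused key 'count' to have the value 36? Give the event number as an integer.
Looking for first event where count becomes 36:
  event 3: count (absent) -> 36  <-- first match

Answer: 3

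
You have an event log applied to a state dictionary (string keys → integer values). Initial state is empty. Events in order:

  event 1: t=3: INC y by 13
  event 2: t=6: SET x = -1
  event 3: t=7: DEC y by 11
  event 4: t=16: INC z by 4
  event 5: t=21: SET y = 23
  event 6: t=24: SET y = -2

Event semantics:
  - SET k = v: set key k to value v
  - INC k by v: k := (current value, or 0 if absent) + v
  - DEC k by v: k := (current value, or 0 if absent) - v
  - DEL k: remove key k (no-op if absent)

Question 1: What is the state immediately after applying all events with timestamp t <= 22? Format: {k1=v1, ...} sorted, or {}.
Apply events with t <= 22 (5 events):
  after event 1 (t=3: INC y by 13): {y=13}
  after event 2 (t=6: SET x = -1): {x=-1, y=13}
  after event 3 (t=7: DEC y by 11): {x=-1, y=2}
  after event 4 (t=16: INC z by 4): {x=-1, y=2, z=4}
  after event 5 (t=21: SET y = 23): {x=-1, y=23, z=4}

Answer: {x=-1, y=23, z=4}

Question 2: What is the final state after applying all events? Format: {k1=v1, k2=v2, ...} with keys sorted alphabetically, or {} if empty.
Answer: {x=-1, y=-2, z=4}

Derivation:
  after event 1 (t=3: INC y by 13): {y=13}
  after event 2 (t=6: SET x = -1): {x=-1, y=13}
  after event 3 (t=7: DEC y by 11): {x=-1, y=2}
  after event 4 (t=16: INC z by 4): {x=-1, y=2, z=4}
  after event 5 (t=21: SET y = 23): {x=-1, y=23, z=4}
  after event 6 (t=24: SET y = -2): {x=-1, y=-2, z=4}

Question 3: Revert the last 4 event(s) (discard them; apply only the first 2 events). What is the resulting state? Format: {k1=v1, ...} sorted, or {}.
Answer: {x=-1, y=13}

Derivation:
Keep first 2 events (discard last 4):
  after event 1 (t=3: INC y by 13): {y=13}
  after event 2 (t=6: SET x = -1): {x=-1, y=13}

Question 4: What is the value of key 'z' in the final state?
Answer: 4

Derivation:
Track key 'z' through all 6 events:
  event 1 (t=3: INC y by 13): z unchanged
  event 2 (t=6: SET x = -1): z unchanged
  event 3 (t=7: DEC y by 11): z unchanged
  event 4 (t=16: INC z by 4): z (absent) -> 4
  event 5 (t=21: SET y = 23): z unchanged
  event 6 (t=24: SET y = -2): z unchanged
Final: z = 4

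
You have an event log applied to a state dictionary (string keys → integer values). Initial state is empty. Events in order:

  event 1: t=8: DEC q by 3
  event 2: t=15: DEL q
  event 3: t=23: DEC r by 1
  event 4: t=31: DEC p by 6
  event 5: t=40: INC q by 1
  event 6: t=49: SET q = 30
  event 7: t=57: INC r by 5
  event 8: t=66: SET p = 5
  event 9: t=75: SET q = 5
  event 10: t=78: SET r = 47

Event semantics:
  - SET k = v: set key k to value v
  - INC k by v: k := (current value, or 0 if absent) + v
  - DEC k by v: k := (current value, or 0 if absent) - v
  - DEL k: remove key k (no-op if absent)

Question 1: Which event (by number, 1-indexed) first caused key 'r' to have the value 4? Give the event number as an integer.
Looking for first event where r becomes 4:
  event 3: r = -1
  event 4: r = -1
  event 5: r = -1
  event 6: r = -1
  event 7: r -1 -> 4  <-- first match

Answer: 7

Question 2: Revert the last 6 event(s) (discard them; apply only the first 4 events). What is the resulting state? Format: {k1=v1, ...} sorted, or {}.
Keep first 4 events (discard last 6):
  after event 1 (t=8: DEC q by 3): {q=-3}
  after event 2 (t=15: DEL q): {}
  after event 3 (t=23: DEC r by 1): {r=-1}
  after event 4 (t=31: DEC p by 6): {p=-6, r=-1}

Answer: {p=-6, r=-1}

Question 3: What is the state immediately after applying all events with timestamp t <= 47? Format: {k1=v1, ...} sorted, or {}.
Apply events with t <= 47 (5 events):
  after event 1 (t=8: DEC q by 3): {q=-3}
  after event 2 (t=15: DEL q): {}
  after event 3 (t=23: DEC r by 1): {r=-1}
  after event 4 (t=31: DEC p by 6): {p=-6, r=-1}
  after event 5 (t=40: INC q by 1): {p=-6, q=1, r=-1}

Answer: {p=-6, q=1, r=-1}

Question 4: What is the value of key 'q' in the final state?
Answer: 5

Derivation:
Track key 'q' through all 10 events:
  event 1 (t=8: DEC q by 3): q (absent) -> -3
  event 2 (t=15: DEL q): q -3 -> (absent)
  event 3 (t=23: DEC r by 1): q unchanged
  event 4 (t=31: DEC p by 6): q unchanged
  event 5 (t=40: INC q by 1): q (absent) -> 1
  event 6 (t=49: SET q = 30): q 1 -> 30
  event 7 (t=57: INC r by 5): q unchanged
  event 8 (t=66: SET p = 5): q unchanged
  event 9 (t=75: SET q = 5): q 30 -> 5
  event 10 (t=78: SET r = 47): q unchanged
Final: q = 5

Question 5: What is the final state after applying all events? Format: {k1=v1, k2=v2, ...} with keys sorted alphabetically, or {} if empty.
  after event 1 (t=8: DEC q by 3): {q=-3}
  after event 2 (t=15: DEL q): {}
  after event 3 (t=23: DEC r by 1): {r=-1}
  after event 4 (t=31: DEC p by 6): {p=-6, r=-1}
  after event 5 (t=40: INC q by 1): {p=-6, q=1, r=-1}
  after event 6 (t=49: SET q = 30): {p=-6, q=30, r=-1}
  after event 7 (t=57: INC r by 5): {p=-6, q=30, r=4}
  after event 8 (t=66: SET p = 5): {p=5, q=30, r=4}
  after event 9 (t=75: SET q = 5): {p=5, q=5, r=4}
  after event 10 (t=78: SET r = 47): {p=5, q=5, r=47}

Answer: {p=5, q=5, r=47}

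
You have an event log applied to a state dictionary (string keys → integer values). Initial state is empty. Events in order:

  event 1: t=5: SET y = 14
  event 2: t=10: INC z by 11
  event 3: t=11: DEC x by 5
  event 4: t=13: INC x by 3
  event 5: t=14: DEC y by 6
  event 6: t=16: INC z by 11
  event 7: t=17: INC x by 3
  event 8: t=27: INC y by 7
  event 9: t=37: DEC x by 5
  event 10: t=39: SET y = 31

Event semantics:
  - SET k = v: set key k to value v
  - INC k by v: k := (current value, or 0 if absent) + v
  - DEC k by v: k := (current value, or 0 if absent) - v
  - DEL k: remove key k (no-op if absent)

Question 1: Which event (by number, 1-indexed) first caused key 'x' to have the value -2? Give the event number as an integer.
Answer: 4

Derivation:
Looking for first event where x becomes -2:
  event 3: x = -5
  event 4: x -5 -> -2  <-- first match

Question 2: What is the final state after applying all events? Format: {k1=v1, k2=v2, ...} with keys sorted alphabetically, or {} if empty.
  after event 1 (t=5: SET y = 14): {y=14}
  after event 2 (t=10: INC z by 11): {y=14, z=11}
  after event 3 (t=11: DEC x by 5): {x=-5, y=14, z=11}
  after event 4 (t=13: INC x by 3): {x=-2, y=14, z=11}
  after event 5 (t=14: DEC y by 6): {x=-2, y=8, z=11}
  after event 6 (t=16: INC z by 11): {x=-2, y=8, z=22}
  after event 7 (t=17: INC x by 3): {x=1, y=8, z=22}
  after event 8 (t=27: INC y by 7): {x=1, y=15, z=22}
  after event 9 (t=37: DEC x by 5): {x=-4, y=15, z=22}
  after event 10 (t=39: SET y = 31): {x=-4, y=31, z=22}

Answer: {x=-4, y=31, z=22}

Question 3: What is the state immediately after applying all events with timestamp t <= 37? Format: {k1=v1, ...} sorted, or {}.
Answer: {x=-4, y=15, z=22}

Derivation:
Apply events with t <= 37 (9 events):
  after event 1 (t=5: SET y = 14): {y=14}
  after event 2 (t=10: INC z by 11): {y=14, z=11}
  after event 3 (t=11: DEC x by 5): {x=-5, y=14, z=11}
  after event 4 (t=13: INC x by 3): {x=-2, y=14, z=11}
  after event 5 (t=14: DEC y by 6): {x=-2, y=8, z=11}
  after event 6 (t=16: INC z by 11): {x=-2, y=8, z=22}
  after event 7 (t=17: INC x by 3): {x=1, y=8, z=22}
  after event 8 (t=27: INC y by 7): {x=1, y=15, z=22}
  after event 9 (t=37: DEC x by 5): {x=-4, y=15, z=22}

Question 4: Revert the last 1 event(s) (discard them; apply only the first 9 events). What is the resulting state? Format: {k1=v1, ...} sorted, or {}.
Keep first 9 events (discard last 1):
  after event 1 (t=5: SET y = 14): {y=14}
  after event 2 (t=10: INC z by 11): {y=14, z=11}
  after event 3 (t=11: DEC x by 5): {x=-5, y=14, z=11}
  after event 4 (t=13: INC x by 3): {x=-2, y=14, z=11}
  after event 5 (t=14: DEC y by 6): {x=-2, y=8, z=11}
  after event 6 (t=16: INC z by 11): {x=-2, y=8, z=22}
  after event 7 (t=17: INC x by 3): {x=1, y=8, z=22}
  after event 8 (t=27: INC y by 7): {x=1, y=15, z=22}
  after event 9 (t=37: DEC x by 5): {x=-4, y=15, z=22}

Answer: {x=-4, y=15, z=22}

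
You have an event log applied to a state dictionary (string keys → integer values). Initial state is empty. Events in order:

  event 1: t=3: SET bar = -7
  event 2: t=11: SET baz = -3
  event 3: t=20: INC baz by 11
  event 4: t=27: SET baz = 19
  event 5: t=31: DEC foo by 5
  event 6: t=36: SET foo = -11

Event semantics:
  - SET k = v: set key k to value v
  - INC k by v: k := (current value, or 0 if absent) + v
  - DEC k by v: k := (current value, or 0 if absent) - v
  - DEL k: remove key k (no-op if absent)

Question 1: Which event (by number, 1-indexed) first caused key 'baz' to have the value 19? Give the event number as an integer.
Looking for first event where baz becomes 19:
  event 2: baz = -3
  event 3: baz = 8
  event 4: baz 8 -> 19  <-- first match

Answer: 4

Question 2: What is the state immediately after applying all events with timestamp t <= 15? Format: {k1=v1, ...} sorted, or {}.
Answer: {bar=-7, baz=-3}

Derivation:
Apply events with t <= 15 (2 events):
  after event 1 (t=3: SET bar = -7): {bar=-7}
  after event 2 (t=11: SET baz = -3): {bar=-7, baz=-3}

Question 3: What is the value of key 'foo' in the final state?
Answer: -11

Derivation:
Track key 'foo' through all 6 events:
  event 1 (t=3: SET bar = -7): foo unchanged
  event 2 (t=11: SET baz = -3): foo unchanged
  event 3 (t=20: INC baz by 11): foo unchanged
  event 4 (t=27: SET baz = 19): foo unchanged
  event 5 (t=31: DEC foo by 5): foo (absent) -> -5
  event 6 (t=36: SET foo = -11): foo -5 -> -11
Final: foo = -11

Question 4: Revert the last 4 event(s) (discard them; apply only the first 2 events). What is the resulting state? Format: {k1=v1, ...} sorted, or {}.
Answer: {bar=-7, baz=-3}

Derivation:
Keep first 2 events (discard last 4):
  after event 1 (t=3: SET bar = -7): {bar=-7}
  after event 2 (t=11: SET baz = -3): {bar=-7, baz=-3}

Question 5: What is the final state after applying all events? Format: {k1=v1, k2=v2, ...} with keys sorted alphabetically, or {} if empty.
Answer: {bar=-7, baz=19, foo=-11}

Derivation:
  after event 1 (t=3: SET bar = -7): {bar=-7}
  after event 2 (t=11: SET baz = -3): {bar=-7, baz=-3}
  after event 3 (t=20: INC baz by 11): {bar=-7, baz=8}
  after event 4 (t=27: SET baz = 19): {bar=-7, baz=19}
  after event 5 (t=31: DEC foo by 5): {bar=-7, baz=19, foo=-5}
  after event 6 (t=36: SET foo = -11): {bar=-7, baz=19, foo=-11}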